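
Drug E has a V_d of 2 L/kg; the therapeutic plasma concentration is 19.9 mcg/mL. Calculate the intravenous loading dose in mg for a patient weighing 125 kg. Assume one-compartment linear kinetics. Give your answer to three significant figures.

4980 mg

Total Vd = 2 × 125 = 250.0 L
The loading dose fills Vd to the target concentration.
LD = Vd × C = 250.0 × 19.90 = 4975 mg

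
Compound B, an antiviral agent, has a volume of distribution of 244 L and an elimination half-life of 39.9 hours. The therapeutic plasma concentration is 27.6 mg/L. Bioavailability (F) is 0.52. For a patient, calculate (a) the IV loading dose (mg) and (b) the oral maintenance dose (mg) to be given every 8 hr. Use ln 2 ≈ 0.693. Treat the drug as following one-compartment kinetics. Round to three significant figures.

LD = Vd × C = 244.0 × 27.6 = 6734 mg
CL = 0.693 × Vd / t½ = 0.693 × 244.0 / 39.9 = 4.238 L/h
D = CL × Css × τ / F = 4.238 × 27.6 × 8 / 0.52 = 1800 mg

(a) 6730 mg; (b) 1800 mg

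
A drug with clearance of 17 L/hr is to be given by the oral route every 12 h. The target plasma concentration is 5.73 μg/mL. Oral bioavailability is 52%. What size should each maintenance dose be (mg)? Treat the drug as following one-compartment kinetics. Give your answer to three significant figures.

2250 mg

D = CL × Css × τ / F = 17.00 × 5.73 × 12 / 0.52 = 2248 mg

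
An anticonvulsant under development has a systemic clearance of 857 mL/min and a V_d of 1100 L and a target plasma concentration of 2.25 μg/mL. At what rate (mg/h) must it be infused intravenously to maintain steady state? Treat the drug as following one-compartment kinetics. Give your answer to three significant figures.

CL = 857 mL/min = 857 × 0.06 = 51.42 L/h
Maintenance depends on clearance, not Vd — rate in must match rate out.
Infusion rate = CL · Css = 51.42 L/h × 2.25 mg/L = 115.7 mg/h

116 mg/h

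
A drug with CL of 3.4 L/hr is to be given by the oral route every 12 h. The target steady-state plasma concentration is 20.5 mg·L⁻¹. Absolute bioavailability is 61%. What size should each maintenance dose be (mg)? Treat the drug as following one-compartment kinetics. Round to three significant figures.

1370 mg

D = CL × Css × τ / F = 3.400 × 20.5 × 12 / 0.61 = 1371 mg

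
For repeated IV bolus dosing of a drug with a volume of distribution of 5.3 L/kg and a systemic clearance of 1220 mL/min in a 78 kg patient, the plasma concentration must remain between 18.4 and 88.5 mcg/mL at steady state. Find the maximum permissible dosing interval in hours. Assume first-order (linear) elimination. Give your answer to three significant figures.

8.87 h

Total Vd = 5.3 × 78 = 413.4 L
Convert clearance: 1220 mL/min × 60 min/h ÷ 1000 mL/L = 73.20 L/h
k = CL / Vd = 73.20 / 413.4 = 0.1771 h⁻¹
Between IV bolus doses, concentration decays as C = C₀·e^(−kτ), so C_peak/C_trough = e^(kτ).
τ_max = ln(C_peak/C_trough) / k = ln(88.5/18.4) / 0.1771 = 1.571 / 0.1771 = 8.871 h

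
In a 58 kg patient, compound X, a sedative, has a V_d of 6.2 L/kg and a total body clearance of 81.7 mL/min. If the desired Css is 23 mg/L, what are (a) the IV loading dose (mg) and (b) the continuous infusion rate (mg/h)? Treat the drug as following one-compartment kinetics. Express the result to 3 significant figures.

Total Vd = 6.2 × 58 = 359.6 L
LD = Vd · C_target = 359.6 × 23 = 8271 mg
CL = 81.7 mL/min = 81.7 × 0.06 = 4.902 L/h
Maintenance infusion rate = CL × Css = 4.902 × 23 = 112.7 mg/h

(a) 8270 mg; (b) 113 mg/h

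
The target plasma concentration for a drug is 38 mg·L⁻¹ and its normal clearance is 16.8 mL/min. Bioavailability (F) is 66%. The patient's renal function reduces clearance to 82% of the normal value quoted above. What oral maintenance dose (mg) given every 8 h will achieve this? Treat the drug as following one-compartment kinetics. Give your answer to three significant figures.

CL = 16.8 mL/min = 16.8 × 0.06 = 1.008 L/h
Patient clearance = 0.82 × 1.008 = 0.8266 L/h
D = CL × Css × τ / F = 0.8266 × 38 × 8 / 0.66 = 380.7 mg

381 mg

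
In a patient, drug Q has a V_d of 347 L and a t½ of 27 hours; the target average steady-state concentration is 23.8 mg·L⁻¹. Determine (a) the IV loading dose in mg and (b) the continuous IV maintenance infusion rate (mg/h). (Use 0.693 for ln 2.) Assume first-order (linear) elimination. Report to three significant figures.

(a) 8260 mg; (b) 212 mg/h

LD = Vd × C = 347.0 × 23.8 = 8259 mg
CL = 0.693 × Vd / t½ = 0.693 × 347.0 / 27 = 8.906 L/h
Infusion rate = CL × Css = 8.906 × 23.8 = 212.0 mg/h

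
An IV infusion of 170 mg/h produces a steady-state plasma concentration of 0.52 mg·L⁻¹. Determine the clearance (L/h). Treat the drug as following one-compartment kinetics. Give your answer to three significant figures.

At steady state, infusion rate = CL × Css, so CL = rate / Css.
CL = 170 / 0.52 = 326.9 L/h

327 L/h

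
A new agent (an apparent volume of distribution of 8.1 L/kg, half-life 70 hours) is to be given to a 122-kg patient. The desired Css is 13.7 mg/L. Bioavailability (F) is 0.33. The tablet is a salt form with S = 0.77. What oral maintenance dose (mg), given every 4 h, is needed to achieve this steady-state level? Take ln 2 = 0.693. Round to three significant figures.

2110 mg

Vd(total) = 122 kg × 8.1 L/kg = 988.2 L
k = 0.693/70 = 0.009900 h⁻¹, so CL = k·Vd = 0.009900 × 988.2 = 9.783 L/h
D = CL × Css × τ / F / S = 9.783 × 13.7 × 4 / 0.33 / 0.77 = 2110 mg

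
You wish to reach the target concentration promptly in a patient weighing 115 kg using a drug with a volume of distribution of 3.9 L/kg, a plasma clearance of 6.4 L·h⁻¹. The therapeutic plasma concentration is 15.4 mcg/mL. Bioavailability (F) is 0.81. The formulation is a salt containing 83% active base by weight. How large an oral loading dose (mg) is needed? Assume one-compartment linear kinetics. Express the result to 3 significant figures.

Total Vd = 3.9 × 115 = 448.5 L
LD = Vd × C / F / S = 448.5 × 15.40 / 0.81 / 0.83 = 10270 mg

10300 mg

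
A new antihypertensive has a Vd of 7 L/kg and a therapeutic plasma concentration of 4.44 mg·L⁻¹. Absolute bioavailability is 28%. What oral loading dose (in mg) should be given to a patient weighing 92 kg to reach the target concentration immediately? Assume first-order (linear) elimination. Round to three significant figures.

Total Vd = 7 × 92 = 644.0 L
LD = Vd × C / F = 644.0 × 4.440 / 0.28 = 10210 mg

10200 mg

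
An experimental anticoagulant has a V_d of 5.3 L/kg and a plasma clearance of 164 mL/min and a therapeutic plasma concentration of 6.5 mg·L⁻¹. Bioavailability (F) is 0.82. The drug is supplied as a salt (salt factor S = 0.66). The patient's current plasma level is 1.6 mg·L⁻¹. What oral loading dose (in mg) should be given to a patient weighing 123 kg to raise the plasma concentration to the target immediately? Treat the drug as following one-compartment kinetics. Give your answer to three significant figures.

5900 mg

Vd = 5.3 L/kg × 123 kg = 651.9 L
Concentration deficit ΔC = 6.5 − 1.6 = 4.900 mg/L
LD = Vd × ΔC / F / S = 651.9 × 4.900 / 0.82 / 0.66 = 5902 mg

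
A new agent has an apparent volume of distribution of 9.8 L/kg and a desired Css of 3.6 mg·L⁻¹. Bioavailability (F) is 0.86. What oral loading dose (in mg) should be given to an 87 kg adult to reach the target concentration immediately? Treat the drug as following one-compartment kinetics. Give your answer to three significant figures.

Vd = 9.8 L/kg × 87 kg = 852.6 L
LD = Vd × C / F = 852.6 × 3.600 / 0.86 = 3569 mg

3570 mg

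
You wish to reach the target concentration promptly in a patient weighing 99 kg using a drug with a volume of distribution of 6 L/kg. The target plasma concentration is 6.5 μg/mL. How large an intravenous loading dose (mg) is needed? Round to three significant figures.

Vd(total) = 99 kg × 6 L/kg = 594.0 L
The loading dose fills Vd to the target concentration.
LD = Vd × C = 594.0 × 6.500 = 3861 mg

3860 mg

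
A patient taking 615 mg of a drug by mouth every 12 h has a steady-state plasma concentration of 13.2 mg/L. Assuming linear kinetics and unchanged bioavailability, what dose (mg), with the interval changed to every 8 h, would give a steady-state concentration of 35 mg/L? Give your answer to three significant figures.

With linear kinetics, Css is proportional to dose rate (D/τ) at fixed clearance.
D₂ = D₁ × (Css,target / Css,current) × (τ₂/τ₁) = 615 × (35/13.2) × (8/12) = 1087 mg

1090 mg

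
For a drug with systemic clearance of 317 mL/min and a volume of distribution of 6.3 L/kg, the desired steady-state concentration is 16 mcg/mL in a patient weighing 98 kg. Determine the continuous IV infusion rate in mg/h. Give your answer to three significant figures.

CL = 317 mL/min = 317 × 0.06 = 19.02 L/h
Rate = CL × Css = 19.02 × 16 = 304.3 mg/h

304 mg/h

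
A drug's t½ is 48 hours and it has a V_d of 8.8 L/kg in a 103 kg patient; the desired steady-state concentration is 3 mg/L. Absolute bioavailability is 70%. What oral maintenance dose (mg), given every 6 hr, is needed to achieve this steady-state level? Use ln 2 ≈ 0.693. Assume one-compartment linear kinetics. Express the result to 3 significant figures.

Vd = 8.8 L/kg × 103 kg = 906.4 L
CL = ln 2 · Vd / t½ = 0.693 × 906.4 / 48 = 13.09 L/h
D = CL × Css × τ / F = 13.09 × 3 × 6 / 0.7 = 336.6 mg

337 mg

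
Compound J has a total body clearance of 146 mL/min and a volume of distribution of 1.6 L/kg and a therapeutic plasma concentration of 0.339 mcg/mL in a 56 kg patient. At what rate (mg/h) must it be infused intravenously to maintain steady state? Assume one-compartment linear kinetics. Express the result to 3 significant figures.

CL = 146 mL/min = 146 × 0.06 = 8.760 L/h
Vd does not affect the maintenance rate; only clearance governs steady-state input.
Rate = CL × Css = 8.760 × 0.339 = 2.970 mg/h

2.97 mg/h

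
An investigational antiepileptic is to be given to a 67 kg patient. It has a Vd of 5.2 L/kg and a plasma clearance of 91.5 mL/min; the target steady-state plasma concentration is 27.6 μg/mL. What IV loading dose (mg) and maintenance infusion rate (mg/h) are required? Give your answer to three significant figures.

Vd(total) = 67 kg × 5.2 L/kg = 348.4 L
Loading dose = Vd × C = 348.4 × 27.6 = 9616 mg
CL = 91.5 mL/min × 60/1000 = 5.490 L/h
Maintenance: replace elimination → rate = CL × Css = 5.490 × 27.6 = 151.5 mg/h

(a) 9620 mg; (b) 152 mg/h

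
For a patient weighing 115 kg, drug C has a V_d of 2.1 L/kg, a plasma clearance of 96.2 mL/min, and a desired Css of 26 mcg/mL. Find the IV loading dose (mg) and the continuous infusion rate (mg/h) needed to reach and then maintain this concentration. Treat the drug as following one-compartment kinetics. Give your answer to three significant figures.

Vd = 2.1 L/kg × 115 kg = 241.5 L
Loading: fill Vd to C_target → 241.5 L × 26 mg/L = 6279 mg
CL = 96.2 mL/min = 96.2 × 0.06 = 5.772 L/h
Maintenance infusion rate = CL × Css = 5.772 × 26 = 150.1 mg/h

(a) 6280 mg; (b) 150 mg/h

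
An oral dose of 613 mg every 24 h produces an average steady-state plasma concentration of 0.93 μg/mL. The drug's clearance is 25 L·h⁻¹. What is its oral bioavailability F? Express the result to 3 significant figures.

F·D/τ = CL·Css at steady state → F = CL·Css·τ / D.
F = 25 × 0.93 × 24 / 613 = 0.910

0.910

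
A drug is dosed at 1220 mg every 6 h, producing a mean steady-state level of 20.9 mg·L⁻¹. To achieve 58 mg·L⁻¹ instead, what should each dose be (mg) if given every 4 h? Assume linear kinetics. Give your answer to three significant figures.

2260 mg

For first-order elimination, Css ∝ F·D/(CL·τ); F and CL are unchanged, so Css ∝ D/τ.
D₂ = D₁ × (Css,target / Css,current) × (τ₂/τ₁) = 1220 × (58/20.9) × (4/6) = 2257 mg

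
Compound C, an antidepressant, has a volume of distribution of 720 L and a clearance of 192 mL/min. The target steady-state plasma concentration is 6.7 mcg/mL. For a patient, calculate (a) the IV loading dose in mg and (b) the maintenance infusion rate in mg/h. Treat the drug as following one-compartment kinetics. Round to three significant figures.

(a) 4820 mg; (b) 77.2 mg/h

Loading: fill Vd to C_target → 720.0 L × 6.7 mg/L = 4824 mg
CL = 192 mL/min × 60/1000 = 11.52 L/h
Maintenance: replace elimination → rate = CL × Css = 11.52 × 6.7 = 77.18 mg/h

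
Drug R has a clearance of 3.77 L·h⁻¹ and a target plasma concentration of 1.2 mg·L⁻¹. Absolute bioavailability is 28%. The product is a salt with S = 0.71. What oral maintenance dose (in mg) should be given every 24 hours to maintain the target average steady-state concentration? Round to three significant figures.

D = CL × Css × τ / F / S = 3.770 × 1.2 × 24 / 0.28 / 0.71 = 546.2 mg

546 mg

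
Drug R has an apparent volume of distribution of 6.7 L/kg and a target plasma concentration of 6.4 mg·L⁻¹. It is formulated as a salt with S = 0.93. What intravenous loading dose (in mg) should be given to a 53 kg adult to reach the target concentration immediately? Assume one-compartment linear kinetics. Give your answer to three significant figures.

2440 mg

Vd = 6.7 L/kg × 53 kg = 355.1 L
The loading dose fills Vd to the target concentration.
LD = Vd × C / S = 355.1 × 6.400 / 0.93 = 2444 mg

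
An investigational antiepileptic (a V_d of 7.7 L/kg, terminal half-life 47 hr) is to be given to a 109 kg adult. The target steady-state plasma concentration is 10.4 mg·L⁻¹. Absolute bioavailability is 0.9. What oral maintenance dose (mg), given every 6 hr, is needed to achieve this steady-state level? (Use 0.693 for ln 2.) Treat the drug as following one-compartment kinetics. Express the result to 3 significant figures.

Total Vd = 7.7 × 109 = 839.3 L
CL = ln 2 · Vd / t½ = 0.693 × 839.3 / 47 = 12.38 L/h
D = CL × Css × τ / F = 12.38 × 10.4 × 6 / 0.9 = 858.3 mg

858 mg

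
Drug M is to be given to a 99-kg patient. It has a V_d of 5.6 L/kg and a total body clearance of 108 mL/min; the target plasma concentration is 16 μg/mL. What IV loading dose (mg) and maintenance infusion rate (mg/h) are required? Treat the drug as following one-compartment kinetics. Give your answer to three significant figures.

Vd(total) = 99 kg × 5.6 L/kg = 554.4 L
Loading: fill Vd to C_target → 554.4 L × 16 mg/L = 8870 mg
Convert clearance: 108 mL/min × 60 min/h ÷ 1000 mL/L = 6.480 L/h
Infusion rate = 6.480 L/h × 16 mg/L = 103.7 mg/h

(a) 8870 mg; (b) 104 mg/h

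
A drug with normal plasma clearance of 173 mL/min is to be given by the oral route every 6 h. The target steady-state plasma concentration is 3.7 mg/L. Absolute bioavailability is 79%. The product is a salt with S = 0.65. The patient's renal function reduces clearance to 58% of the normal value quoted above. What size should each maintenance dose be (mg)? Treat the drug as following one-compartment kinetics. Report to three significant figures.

260 mg

CL = 173 mL/min × 60/1000 = 10.38 L/h
Patient clearance = 0.58 × 10.38 = 6.020 L/h
At steady state, dose per interval replaces the amount cleared in that interval: F·S·D/τ = CL·Css.
D = CL × Css × τ / F / S = 6.020 × 3.7 × 6 / 0.79 / 0.65 = 260.3 mg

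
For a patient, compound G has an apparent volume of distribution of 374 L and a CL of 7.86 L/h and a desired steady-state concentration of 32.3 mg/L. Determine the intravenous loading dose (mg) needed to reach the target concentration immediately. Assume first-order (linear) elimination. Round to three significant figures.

LD is governed by Vd — clearance does not enter the loading-dose calculation.
LD = Vd × C = 374.0 × 32.30 = 12080 mg

12100 mg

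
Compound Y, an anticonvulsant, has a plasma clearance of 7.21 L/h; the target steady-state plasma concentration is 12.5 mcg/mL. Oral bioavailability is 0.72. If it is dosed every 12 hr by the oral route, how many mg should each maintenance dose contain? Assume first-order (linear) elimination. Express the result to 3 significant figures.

1500 mg

D = CL × Css × τ / F = 7.210 × 12.5 × 12 / 0.72 = 1502 mg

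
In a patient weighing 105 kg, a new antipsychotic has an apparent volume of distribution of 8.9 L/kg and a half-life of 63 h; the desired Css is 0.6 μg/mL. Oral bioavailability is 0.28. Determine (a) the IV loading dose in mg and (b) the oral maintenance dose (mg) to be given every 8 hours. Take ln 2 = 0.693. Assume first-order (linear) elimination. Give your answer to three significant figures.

Vd(total) = 105 kg × 8.9 L/kg = 934.5 L
LD = Vd × C = 934.5 × 0.6 = 560.7 mg
CL = 0.693 × Vd / t½ = 0.693 × 934.5 / 63 = 10.28 L/h
D = CL × Css × τ / F = 10.28 × 0.6 × 8 / 0.28 = 176.2 mg

(a) 561 mg; (b) 176 mg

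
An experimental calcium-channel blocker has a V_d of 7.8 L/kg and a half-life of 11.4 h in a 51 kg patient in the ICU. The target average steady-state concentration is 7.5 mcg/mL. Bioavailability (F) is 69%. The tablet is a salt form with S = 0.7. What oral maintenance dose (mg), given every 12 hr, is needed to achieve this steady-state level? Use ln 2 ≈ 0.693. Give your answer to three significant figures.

Vd(total) = 51 kg × 7.8 L/kg = 397.8 L
k = 0.693/11.4 = 0.06079 h⁻¹, so CL = k·Vd = 0.06079 × 397.8 = 24.18 L/h
D = CL × Css × τ / F / S = 24.18 × 7.5 × 12 / 0.69 / 0.7 = 4506 mg

4510 mg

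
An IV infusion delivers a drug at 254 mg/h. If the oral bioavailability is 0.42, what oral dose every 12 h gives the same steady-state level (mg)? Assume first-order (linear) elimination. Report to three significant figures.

7260 mg

To maintain the same Css, the systemic dosing rate must be unchanged: F·D/τ = infusion rate.
D = rate × τ / F = 254 × 12 / 0.42 = 7257 mg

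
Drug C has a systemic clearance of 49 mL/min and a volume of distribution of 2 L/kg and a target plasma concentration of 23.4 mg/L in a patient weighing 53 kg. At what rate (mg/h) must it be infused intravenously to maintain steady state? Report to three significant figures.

CL = 49 mL/min × 60/1000 = 2.940 L/h
Rate = CL × Css = 2.940 × 23.4 = 68.80 mg/h

68.8 mg/h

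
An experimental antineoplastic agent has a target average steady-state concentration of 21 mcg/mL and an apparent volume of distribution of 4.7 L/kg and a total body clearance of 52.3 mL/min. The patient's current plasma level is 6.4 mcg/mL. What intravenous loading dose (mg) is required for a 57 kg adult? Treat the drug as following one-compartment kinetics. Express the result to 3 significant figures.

Vd(total) = 57 kg × 4.7 L/kg = 267.9 L
LD is governed by Vd — clearance does not enter the loading-dose calculation.
Concentration deficit ΔC = 21 − 6.4 = 14.60 mg/L
LD = Vd × ΔC = 267.9 × 14.60 = 3911 mg

3910 mg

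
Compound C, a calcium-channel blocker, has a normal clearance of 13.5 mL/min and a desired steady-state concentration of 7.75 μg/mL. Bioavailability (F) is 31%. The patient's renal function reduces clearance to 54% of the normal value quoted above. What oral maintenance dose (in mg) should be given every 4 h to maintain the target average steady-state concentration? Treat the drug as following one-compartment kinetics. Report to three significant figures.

43.7 mg

Convert clearance: 13.5 mL/min × 60 min/h ÷ 1000 mL/L = 0.8100 L/h
Patient clearance = 0.54 × 0.8100 = 0.4374 L/h
D = CL × Css × τ / F = 0.4374 × 7.75 × 4 / 0.31 = 43.74 mg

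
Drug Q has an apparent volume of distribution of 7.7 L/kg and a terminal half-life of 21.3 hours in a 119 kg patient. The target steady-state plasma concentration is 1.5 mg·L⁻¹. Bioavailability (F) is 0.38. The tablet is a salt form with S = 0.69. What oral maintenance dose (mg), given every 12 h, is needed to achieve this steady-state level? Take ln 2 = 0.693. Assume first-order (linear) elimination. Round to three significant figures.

Vd = 7.7 L/kg × 119 kg = 916.3 L
CL = 0.693 × Vd / t½ = 0.693 × 916.3 / 21.3 = 29.81 L/h
D = CL × Css × τ / F / S = 29.81 × 1.5 × 12 / 0.38 / 0.69 = 2046 mg

2050 mg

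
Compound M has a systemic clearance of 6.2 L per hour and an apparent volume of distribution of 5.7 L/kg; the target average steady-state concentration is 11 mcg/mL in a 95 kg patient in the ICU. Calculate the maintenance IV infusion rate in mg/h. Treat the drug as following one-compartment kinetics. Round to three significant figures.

68.2 mg/h

Maintenance depends on clearance, not Vd — rate in must match rate out.
Infusion rate = CL · Css = 6.200 L/h × 11 mg/L = 68.20 mg/h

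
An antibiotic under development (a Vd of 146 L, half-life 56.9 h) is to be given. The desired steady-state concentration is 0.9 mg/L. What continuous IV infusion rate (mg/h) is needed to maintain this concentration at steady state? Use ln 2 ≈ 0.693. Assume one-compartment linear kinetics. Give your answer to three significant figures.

1.60 mg/h

CL = 0.693 × Vd / t½ = 0.693 × 146.0 / 56.9 = 1.778 L/h
Infusion rate = CL × Css = 1.778 × 0.9 = 1.600 mg/h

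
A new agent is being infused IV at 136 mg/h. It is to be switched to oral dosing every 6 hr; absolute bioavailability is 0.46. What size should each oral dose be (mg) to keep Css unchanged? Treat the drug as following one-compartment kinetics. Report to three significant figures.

To maintain the same Css, the systemic dosing rate must be unchanged: F·D/τ = infusion rate.
D = rate × τ / F = 136 × 6 / 0.46 = 1774 mg

1770 mg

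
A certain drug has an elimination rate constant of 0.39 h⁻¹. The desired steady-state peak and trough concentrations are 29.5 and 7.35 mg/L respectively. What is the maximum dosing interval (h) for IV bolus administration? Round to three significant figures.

3.56 h

Between IV bolus doses, concentration decays as C = C₀·e^(−kτ), so C_peak/C_trough = e^(kτ).
τ_max = ln(C_peak/C_trough) / k = ln(29.5/7.35) / 0.3900 = 1.390 / 0.3900 = 3.564 h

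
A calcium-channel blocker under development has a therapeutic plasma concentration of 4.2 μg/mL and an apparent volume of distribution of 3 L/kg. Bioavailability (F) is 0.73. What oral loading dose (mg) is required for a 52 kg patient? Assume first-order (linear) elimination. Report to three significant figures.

Vd = 3 L/kg × 52 kg = 156.0 L
The loading dose fills Vd to the target concentration.
LD = Vd × C / F = 156.0 × 4.200 / 0.73 = 897.5 mg

898 mg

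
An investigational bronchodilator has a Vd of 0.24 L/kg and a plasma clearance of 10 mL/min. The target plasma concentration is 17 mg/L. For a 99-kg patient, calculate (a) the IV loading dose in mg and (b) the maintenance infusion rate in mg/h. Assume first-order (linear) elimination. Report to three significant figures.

(a) 404 mg; (b) 10.2 mg/h

Vd = 0.24 L/kg × 99 kg = 23.76 L
Loading: fill Vd to C_target → 23.76 L × 17 mg/L = 403.9 mg
CL = 10 mL/min = 10 × 0.06 = 0.6000 L/h
Maintenance: replace elimination → rate = CL × Css = 0.6000 × 17 = 10.20 mg/h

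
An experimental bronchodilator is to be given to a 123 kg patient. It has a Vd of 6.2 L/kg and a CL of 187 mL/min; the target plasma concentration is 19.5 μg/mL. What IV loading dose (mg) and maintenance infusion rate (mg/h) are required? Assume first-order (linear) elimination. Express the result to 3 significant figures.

Vd = 6.2 L/kg × 123 kg = 762.6 L
Loading dose = Vd × C = 762.6 × 19.5 = 14870 mg
CL = 187 mL/min × 60/1000 = 11.22 L/h
Maintenance infusion rate = CL × Css = 11.22 × 19.5 = 218.8 mg/h

(a) 14900 mg; (b) 219 mg/h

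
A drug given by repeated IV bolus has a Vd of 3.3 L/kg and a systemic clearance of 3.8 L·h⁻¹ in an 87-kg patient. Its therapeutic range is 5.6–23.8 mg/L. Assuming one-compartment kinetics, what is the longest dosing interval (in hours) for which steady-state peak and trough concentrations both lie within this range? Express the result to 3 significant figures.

109 h

Vd = 3.3 L/kg × 87 kg = 287.1 L
k = CL / Vd = 3.800 / 287.1 = 0.01324 h⁻¹
Between IV bolus doses, concentration decays as C = C₀·e^(−kτ), so C_peak/C_trough = e^(kτ).
τ_max = ln(C_peak/C_trough) / k = ln(23.8/5.6) / 0.01324 = 1.447 / 0.01324 = 109.3 h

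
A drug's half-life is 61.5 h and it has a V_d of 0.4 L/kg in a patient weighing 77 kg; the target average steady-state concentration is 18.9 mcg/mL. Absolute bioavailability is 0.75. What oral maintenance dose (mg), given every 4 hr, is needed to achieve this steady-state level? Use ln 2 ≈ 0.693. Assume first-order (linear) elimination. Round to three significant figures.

Vd = 0.4 L/kg × 77 kg = 30.80 L
CL = ln 2 · Vd / t½ = 0.693 × 30.80 / 61.5 = 0.3471 L/h
D = CL × Css × τ / F = 0.3471 × 18.9 × 4 / 0.75 = 34.99 mg

35.0 mg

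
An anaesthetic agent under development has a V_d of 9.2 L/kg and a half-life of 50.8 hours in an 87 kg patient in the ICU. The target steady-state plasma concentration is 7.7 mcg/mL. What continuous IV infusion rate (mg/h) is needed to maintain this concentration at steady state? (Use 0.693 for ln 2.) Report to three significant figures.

84.1 mg/h

Vd(total) = 87 kg × 9.2 L/kg = 800.4 L
CL = 0.693 × Vd / t½ = 0.693 × 800.4 / 50.8 = 10.92 L/h
Infusion rate = CL × Css = 10.92 × 7.7 = 84.08 mg/h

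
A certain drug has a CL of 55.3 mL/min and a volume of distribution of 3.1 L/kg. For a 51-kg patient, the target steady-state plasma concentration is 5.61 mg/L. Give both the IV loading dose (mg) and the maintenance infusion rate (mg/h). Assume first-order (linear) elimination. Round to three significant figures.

Total Vd = 3.1 × 51 = 158.1 L
Loading: fill Vd to C_target → 158.1 L × 5.61 mg/L = 886.9 mg
CL = 55.3 mL/min = 55.3 × 0.06 = 3.318 L/h
Maintenance: replace elimination → rate = CL × Css = 3.318 × 5.61 = 18.61 mg/h

(a) 887 mg; (b) 18.6 mg/h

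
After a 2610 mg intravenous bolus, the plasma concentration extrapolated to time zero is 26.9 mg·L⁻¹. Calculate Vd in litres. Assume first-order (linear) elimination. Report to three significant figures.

Immediately after an IV bolus, C₀ = Dose / Vd, so Vd = Dose / C₀.
Vd = 2610 / 26.9 = 97.03 L

97.0 L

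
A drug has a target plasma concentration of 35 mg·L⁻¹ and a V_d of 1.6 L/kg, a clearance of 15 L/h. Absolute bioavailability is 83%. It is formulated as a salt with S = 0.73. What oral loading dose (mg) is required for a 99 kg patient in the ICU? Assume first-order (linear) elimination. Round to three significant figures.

Vd = 1.6 L/kg × 99 kg = 158.4 L
LD = Vd × C / F / S = 158.4 × 35.00 / 0.83 / 0.73 = 9150 mg

9150 mg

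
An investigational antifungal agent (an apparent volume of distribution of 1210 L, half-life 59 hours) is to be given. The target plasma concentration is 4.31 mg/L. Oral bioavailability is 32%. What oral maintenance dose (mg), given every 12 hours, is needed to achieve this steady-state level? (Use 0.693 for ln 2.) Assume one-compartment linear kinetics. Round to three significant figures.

k = 0.693/59 = 0.01175 h⁻¹, so CL = k·Vd = 0.01175 × 1210 = 14.22 L/h
D = CL × Css × τ / F = 14.22 × 4.31 × 12 / 0.32 = 2298 mg

2300 mg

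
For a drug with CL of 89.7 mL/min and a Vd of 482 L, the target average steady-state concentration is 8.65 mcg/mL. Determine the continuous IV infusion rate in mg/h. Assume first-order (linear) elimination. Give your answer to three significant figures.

46.6 mg/h

CL = 89.7 mL/min = 89.7 × 0.06 = 5.382 L/h
At steady state, infusion rate equals elimination rate: rate in = CL × Css.
R₀ = 5.382 × 8.65 = 46.55 mg/h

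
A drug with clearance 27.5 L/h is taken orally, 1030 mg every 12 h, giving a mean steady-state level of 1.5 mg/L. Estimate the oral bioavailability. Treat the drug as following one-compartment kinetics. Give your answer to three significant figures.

0.481

F·D/τ = CL·Css at steady state → F = CL·Css·τ / D.
F = 27.5 × 1.5 × 12 / 1030 = 0.481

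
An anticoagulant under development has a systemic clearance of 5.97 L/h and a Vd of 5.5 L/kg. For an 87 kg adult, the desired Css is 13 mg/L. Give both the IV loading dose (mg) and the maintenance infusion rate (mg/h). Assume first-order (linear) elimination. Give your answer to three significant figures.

(a) 6220 mg; (b) 77.6 mg/h

Total Vd = 5.5 × 87 = 478.5 L
Loading dose = Vd × C = 478.5 × 13 = 6221 mg
Maintenance: replace elimination → rate = CL × Css = 5.970 × 13 = 77.61 mg/h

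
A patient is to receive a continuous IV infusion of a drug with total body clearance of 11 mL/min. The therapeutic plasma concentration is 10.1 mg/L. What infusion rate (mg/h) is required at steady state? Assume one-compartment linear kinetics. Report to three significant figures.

Convert clearance: 11 mL/min × 60 min/h ÷ 1000 mL/L = 0.6600 L/h
Rate = CL × Css = 0.6600 × 10.1 = 6.666 mg/h

6.67 mg/h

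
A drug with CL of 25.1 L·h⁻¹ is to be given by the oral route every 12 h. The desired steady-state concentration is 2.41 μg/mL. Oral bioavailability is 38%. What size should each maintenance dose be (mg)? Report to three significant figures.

D = CL × Css × τ / F = 25.10 × 2.41 × 12 / 0.38 = 1910 mg

1910 mg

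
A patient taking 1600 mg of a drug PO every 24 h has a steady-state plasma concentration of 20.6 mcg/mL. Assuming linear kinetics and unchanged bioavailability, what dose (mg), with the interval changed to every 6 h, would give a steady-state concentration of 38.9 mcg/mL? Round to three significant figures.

For first-order elimination, Css ∝ F·D/(CL·τ); F and CL are unchanged, so Css ∝ D/τ.
D₂ = D₁ × (Css,target / Css,current) × (τ₂/τ₁) = 1600 × (38.9/20.6) × (6/24) = 755.3 mg

755 mg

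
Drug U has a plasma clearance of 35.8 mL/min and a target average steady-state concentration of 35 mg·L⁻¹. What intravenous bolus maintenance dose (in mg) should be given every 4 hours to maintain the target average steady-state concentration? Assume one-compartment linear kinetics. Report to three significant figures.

CL = 35.8 mL/min = 35.8 × 0.06 = 2.148 L/h
D = CL × Css × τ = 2.148 × 35 × 4 = 300.7 mg

301 mg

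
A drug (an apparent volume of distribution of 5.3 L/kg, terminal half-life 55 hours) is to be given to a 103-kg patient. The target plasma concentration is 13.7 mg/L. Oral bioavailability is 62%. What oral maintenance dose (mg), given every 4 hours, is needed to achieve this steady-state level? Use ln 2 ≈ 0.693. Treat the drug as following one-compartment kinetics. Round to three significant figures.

Vd(total) = 103 kg × 5.3 L/kg = 545.9 L
CL = 0.693 × Vd / t½ = 0.693 × 545.9 / 55 = 6.878 L/h
D = CL × Css × τ / F = 6.878 × 13.7 × 4 / 0.62 = 607.9 mg

608 mg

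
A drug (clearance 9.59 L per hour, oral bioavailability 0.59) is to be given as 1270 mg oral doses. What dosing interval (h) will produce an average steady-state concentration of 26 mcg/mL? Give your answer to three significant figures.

3.01 h

F·D/τ = CL·Css → τ = F·D / (CL·Css).
τ = 0.59 × 1270 / (9.59 × 26) = 3.005 h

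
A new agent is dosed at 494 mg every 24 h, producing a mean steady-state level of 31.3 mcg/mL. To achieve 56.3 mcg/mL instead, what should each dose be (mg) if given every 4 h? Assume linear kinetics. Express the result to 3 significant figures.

For first-order elimination, Css ∝ F·D/(CL·τ); F and CL are unchanged, so Css ∝ D/τ.
D₂ = D₁ × (Css,target / Css,current) × (τ₂/τ₁) = 494 × (56.3/31.3) × (4/24) = 148.1 mg

148 mg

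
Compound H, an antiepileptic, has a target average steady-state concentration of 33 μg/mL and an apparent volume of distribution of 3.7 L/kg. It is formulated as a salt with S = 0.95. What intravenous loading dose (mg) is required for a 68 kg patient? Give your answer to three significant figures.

Vd(total) = 68 kg × 3.7 L/kg = 251.6 L
LD = Vd × C / S = 251.6 × 33.00 / 0.95 = 8740 mg

8740 mg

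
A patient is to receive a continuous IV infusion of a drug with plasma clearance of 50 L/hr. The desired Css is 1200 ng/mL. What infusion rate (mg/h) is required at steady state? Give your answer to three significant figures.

C = 1200 ng/mL = 1.200 mg/L
R₀ = 50.00 × 1.2 = 60.00 mg/h

60.0 mg/h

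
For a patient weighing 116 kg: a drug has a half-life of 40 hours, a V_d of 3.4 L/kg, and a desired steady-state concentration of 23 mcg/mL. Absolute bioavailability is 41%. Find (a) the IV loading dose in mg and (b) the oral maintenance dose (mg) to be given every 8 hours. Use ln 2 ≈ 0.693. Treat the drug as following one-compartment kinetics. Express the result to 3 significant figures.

Total Vd = 3.4 × 116 = 394.4 L
LD = Vd × C = 394.4 × 23 = 9071 mg
CL = 0.693 × Vd / t½ = 0.693 × 394.4 / 40 = 6.833 L/h
D = CL × Css × τ / F = 6.833 × 23 × 8 / 0.41 = 3067 mg

(a) 9070 mg; (b) 3070 mg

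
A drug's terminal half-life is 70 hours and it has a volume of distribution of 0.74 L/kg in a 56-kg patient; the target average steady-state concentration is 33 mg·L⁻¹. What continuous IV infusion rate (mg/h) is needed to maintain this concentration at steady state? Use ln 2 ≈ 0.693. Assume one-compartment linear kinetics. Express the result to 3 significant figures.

13.5 mg/h

Total Vd = 0.74 × 56 = 41.44 L
k = 0.693/70 = 0.009900 h⁻¹, so CL = k·Vd = 0.009900 × 41.44 = 0.4103 L/h
Infusion rate = CL × Css = 0.4103 × 33 = 13.54 mg/h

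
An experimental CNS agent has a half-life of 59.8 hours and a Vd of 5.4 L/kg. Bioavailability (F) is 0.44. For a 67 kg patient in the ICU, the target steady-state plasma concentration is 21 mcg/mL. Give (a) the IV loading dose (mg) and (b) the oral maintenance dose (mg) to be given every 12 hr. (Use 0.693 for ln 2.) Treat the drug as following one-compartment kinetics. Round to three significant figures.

(a) 7600 mg; (b) 2400 mg

Vd(total) = 67 kg × 5.4 L/kg = 361.8 L
LD = Vd × C = 361.8 × 21 = 7598 mg
CL = 0.693 × Vd / t½ = 0.693 × 361.8 / 59.8 = 4.193 L/h
D = CL × Css × τ / F = 4.193 × 21 × 12 / 0.44 = 2401 mg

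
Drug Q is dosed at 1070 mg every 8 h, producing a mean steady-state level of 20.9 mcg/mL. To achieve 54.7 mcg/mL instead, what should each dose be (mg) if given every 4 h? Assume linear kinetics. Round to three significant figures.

With linear kinetics, Css is proportional to dose rate (D/τ) at fixed clearance.
D₂ = D₁ × (Css,target / Css,current) × (τ₂/τ₁) = 1070 × (54.7/20.9) × (4/8) = 1400 mg

1400 mg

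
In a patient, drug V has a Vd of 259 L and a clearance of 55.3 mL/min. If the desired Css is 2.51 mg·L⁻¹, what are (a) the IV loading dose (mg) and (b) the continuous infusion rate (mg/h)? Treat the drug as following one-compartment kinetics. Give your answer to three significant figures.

(a) 650 mg; (b) 8.33 mg/h

Loading dose = Vd × C = 259.0 × 2.51 = 650.1 mg
CL = 55.3 mL/min = 55.3 × 0.06 = 3.318 L/h
Maintenance: replace elimination → rate = CL × Css = 3.318 × 2.51 = 8.328 mg/h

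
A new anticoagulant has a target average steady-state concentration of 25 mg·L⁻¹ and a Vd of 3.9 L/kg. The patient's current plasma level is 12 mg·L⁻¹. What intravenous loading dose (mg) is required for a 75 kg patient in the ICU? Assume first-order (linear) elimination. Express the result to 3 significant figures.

3800 mg

Vd = 3.9 L/kg × 75 kg = 292.5 L
The loading dose fills Vd to the target concentration.
Concentration deficit ΔC = 25 − 12 = 13.00 mg/L
LD = Vd × ΔC = 292.5 × 13.00 = 3803 mg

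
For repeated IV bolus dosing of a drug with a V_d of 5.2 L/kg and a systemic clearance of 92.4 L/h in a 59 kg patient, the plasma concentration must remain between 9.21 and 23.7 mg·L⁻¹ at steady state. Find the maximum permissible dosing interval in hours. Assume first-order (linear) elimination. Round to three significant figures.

Total Vd = 5.2 × 59 = 306.8 L
k = CL / Vd = 92.40 / 306.8 = 0.3012 h⁻¹
Between IV bolus doses, concentration decays as C = C₀·e^(−kτ), so C_peak/C_trough = e^(kτ).
τ_max = ln(C_peak/C_trough) / k = ln(23.7/9.21) / 0.3012 = 0.9452 / 0.3012 = 3.138 h

3.14 h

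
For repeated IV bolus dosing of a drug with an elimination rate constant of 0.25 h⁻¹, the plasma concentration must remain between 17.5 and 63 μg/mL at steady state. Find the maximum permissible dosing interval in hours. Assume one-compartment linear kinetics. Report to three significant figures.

Between IV bolus doses, concentration decays as C = C₀·e^(−kτ), so C_peak/C_trough = e^(kτ).
τ_max = ln(C_peak/C_trough) / k = ln(63/17.5) / 0.2500 = 1.281 / 0.2500 = 5.124 h

5.12 h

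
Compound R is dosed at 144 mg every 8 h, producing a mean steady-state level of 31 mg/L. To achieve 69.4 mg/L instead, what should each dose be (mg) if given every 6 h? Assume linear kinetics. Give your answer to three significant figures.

For first-order elimination, Css ∝ F·D/(CL·τ); F and CL are unchanged, so Css ∝ D/τ.
D₂ = D₁ × (Css,target / Css,current) × (τ₂/τ₁) = 144 × (69.4/31) × (6/8) = 241.8 mg

242 mg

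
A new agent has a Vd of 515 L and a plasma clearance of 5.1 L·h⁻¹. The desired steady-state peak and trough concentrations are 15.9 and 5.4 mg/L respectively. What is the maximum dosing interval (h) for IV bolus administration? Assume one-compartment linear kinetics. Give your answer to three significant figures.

109 h

k = CL / Vd = 5.100 / 515.0 = 0.009903 h⁻¹
Between IV bolus doses, concentration decays as C = C₀·e^(−kτ), so C_peak/C_trough = e^(kτ).
τ_max = ln(C_peak/C_trough) / k = ln(15.9/5.4) / 0.009903 = 1.080 / 0.009903 = 109.1 h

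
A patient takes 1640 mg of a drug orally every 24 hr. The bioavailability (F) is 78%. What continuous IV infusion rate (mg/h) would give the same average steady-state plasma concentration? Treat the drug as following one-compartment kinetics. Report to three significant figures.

53.3 mg/h

Equivalent systemic input: infusion rate = F·D/τ.
Rate = 0.78 × 1640 / 24 = 53.30 mg/h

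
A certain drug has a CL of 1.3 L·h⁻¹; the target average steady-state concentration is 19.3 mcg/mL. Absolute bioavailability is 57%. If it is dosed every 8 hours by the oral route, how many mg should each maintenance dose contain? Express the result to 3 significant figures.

352 mg

At steady state, dose per interval replaces the amount cleared in that interval: F·D/τ = CL·Css.
D = CL × Css × τ / F = 1.300 × 19.3 × 8 / 0.57 = 352.1 mg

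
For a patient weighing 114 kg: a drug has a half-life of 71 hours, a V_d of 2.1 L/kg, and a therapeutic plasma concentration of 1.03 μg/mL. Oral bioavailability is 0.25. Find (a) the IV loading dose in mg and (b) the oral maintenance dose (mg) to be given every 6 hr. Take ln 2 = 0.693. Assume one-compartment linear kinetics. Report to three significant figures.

Total Vd = 2.1 × 114 = 239.4 L
LD = Vd × C = 239.4 × 1.03 = 246.6 mg
CL = 0.693 × Vd / t½ = 0.693 × 239.4 / 71 = 2.337 L/h
D = CL × Css × τ / F = 2.337 × 1.03 × 6 / 0.25 = 57.77 mg

(a) 247 mg; (b) 57.8 mg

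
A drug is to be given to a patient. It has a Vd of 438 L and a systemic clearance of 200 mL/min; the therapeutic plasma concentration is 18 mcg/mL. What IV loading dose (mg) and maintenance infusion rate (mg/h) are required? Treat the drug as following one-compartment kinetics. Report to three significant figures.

(a) 7880 mg; (b) 216 mg/h

Loading: fill Vd to C_target → 438.0 L × 18 mg/L = 7884 mg
CL = 200 mL/min = 200 × 0.06 = 12.00 L/h
Infusion rate = 12.00 L/h × 18 mg/L = 216.0 mg/h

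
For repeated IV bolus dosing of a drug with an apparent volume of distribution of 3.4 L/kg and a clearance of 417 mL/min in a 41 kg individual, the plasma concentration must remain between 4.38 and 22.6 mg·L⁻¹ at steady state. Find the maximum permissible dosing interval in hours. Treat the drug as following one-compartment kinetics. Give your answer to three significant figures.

Total Vd = 3.4 × 41 = 139.4 L
CL = 417 mL/min = 417 × 0.06 = 25.02 L/h
k = CL / Vd = 25.02 / 139.4 = 0.1795 h⁻¹
Between IV bolus doses, concentration decays as C = C₀·e^(−kτ), so C_peak/C_trough = e^(kτ).
τ_max = ln(C_peak/C_trough) / k = ln(22.6/4.38) / 0.1795 = 1.641 / 0.1795 = 9.142 h

9.14 h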